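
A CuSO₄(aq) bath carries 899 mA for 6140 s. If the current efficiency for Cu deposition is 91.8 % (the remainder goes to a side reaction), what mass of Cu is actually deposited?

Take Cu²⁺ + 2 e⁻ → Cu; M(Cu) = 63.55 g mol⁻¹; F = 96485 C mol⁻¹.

1.67 g

Q = I·t = 0.8990 × 6140.0 = 5520 C.
n(e⁻) = 5520/96485 = 0.05721 mol; theoretically n(Cu) = 0.05721/2 = 0.02860 mol, m_theo = 1.818 g.
At 91.8 % efficiency, m_actual = 0.918 × 1.818 = 1.67 g.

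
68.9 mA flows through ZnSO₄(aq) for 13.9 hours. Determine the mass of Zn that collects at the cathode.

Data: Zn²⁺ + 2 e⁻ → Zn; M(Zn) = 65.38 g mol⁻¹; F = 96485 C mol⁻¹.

Q = I·t = 0.06890 A × 50040 s = 3448 C.
n(e⁻) = Q/F = 3448 / 96485 = 0.03573 mol.
Zn²⁺ + 2 e⁻ → Zn, so n(Zn) = n(e⁻)/2 = 0.01787 mol.
m = n·M = 0.01787 × 65.38 = 1.17 g.

1.17 g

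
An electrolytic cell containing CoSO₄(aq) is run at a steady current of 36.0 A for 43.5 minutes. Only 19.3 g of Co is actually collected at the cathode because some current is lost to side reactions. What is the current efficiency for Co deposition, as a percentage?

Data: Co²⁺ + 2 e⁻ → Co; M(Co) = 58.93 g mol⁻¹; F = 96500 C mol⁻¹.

Q = I·t = 36.00 × 2610.0 = 93960 C; n(e⁻) = 93960/96500 = 0.9737 mol.
Theoretical n(Co) = n(e⁻)/2 = 0.4868 mol, i.e. m_theo = 0.4868 × 58.93 = 28.69 g.
Efficiency = m_actual / m_theo = 19.3 / 28.69 = 67.3 %.

67.3 %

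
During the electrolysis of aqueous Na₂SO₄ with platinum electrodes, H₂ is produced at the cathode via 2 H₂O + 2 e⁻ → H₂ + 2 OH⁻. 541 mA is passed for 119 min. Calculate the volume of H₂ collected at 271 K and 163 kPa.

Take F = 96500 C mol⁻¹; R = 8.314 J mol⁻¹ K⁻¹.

Q = I·t = 0.5410 A × 7140.0 s = 3863 C.
n(e⁻) = Q/F = 3863 / 96500 = 0.04003 mol.
2 electrons are transferred per H₂ molecule, so n(H₂) = 0.04003 / 2 = 0.02001 mol.
V = nRT/P = (0.02001 × 8.314 × 271) / (163 × 10³ Pa) = 2.77 × 10⁻⁴ m³ = 0.277 L.

0.277 L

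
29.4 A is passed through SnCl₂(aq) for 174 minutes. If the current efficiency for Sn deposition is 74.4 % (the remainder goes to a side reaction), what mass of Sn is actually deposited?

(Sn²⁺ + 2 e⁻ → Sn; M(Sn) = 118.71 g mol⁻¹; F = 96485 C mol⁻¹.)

Q = I·t = 29.40 × 10440 = 306900 C.
n(e⁻) = 306900/96485 = 3.181 mol; theoretically n(Sn) = 3.181/2 = 1.591 mol, m_theo = 188.8 g.
At 74.4 % efficiency, m_actual = 0.744 × 188.8 = 140 g.

140 g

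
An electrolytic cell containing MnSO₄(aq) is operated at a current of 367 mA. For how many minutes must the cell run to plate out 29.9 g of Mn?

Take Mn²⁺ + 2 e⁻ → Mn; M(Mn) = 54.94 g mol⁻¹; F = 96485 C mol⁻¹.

n(Mn) = m/M = 29.9 / 54.94 = 0.5442 mol.
Each Mn atom requires 2 electrons, so n(e⁻) = 2 × 0.5442 = 1.088 mol.
Q = n(e⁻)·F = 1.088 × 96485 = 105000 C.
t = Q/I = 105000 / 0.3670 A = 286200 s = 4770 min.

4770 min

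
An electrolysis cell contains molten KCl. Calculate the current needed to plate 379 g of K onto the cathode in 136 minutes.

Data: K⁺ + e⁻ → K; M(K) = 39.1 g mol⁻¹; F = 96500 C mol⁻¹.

115 A

n(K) = 379 / 39.1 = 9.693 mol.
n(e⁻) = 1 × 9.693 = 9.693 mol.
Q = n(e⁻)·F = 9.693 × 96500 = 935400 C.
I = Q/t = 935400 / 8160.0 s = 115 A.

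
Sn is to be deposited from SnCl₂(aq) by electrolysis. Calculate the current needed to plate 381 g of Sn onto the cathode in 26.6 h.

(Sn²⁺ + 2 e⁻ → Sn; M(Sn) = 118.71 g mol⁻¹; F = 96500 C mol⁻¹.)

n(Sn) = 381 / 118.71 = 3.210 mol.
n(e⁻) = 2 × 3.210 = 6.419 mol.
Q = n(e⁻)·F = 6.419 × 96500 = 619400 C.
I = Q/t = 619400 / 95760 s = 6.47 A.

6.47 A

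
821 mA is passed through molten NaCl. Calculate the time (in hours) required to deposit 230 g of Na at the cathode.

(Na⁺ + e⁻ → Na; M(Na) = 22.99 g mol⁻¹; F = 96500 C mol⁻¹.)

327 h

n(Na) = m/M = 230 / 22.99 = 10.00 mol.
Each Na atom requires 1 electron, so n(e⁻) = 1 × 10.00 = 10.00 mol.
Q = n(e⁻)·F = 10.00 × 96500 = 965400 C.
t = Q/I = 965400 / 0.8210 A = 1176000 s = 327 h.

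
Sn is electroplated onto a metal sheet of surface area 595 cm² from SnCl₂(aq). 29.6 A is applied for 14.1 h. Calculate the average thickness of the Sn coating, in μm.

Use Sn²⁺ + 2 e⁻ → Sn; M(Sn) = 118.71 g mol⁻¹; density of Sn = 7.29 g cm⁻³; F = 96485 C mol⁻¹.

Q = I·t = 29.60 × 50760 = 1502000 C; n(e⁻) = 15.57 mol.
n(Sn) = n(e⁻)/2 = 7.786 mol, so m = 7.786 × 118.71 = 924.3 g.
Volume = m/ρ = 924.3 / 7.29 = 126.8 cm³.
Thickness = V/A = 126.8 / 595 = 0.213 cm = 2130 μm.

2130 μm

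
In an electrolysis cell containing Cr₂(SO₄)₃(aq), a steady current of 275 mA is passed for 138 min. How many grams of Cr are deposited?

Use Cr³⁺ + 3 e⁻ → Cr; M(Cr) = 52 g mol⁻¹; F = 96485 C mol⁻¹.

Q = I·t = 0.2750 A × 8280.0 s = 2277 C.
n(e⁻) = Q/F = 2277 / 96485 = 0.02360 mol.
Cr³⁺ + 3 e⁻ → Cr, so n(Cr) = n(e⁻)/3 = 0.007867 mol.
m = n·M = 0.007867 × 52 = 0.409 g.

0.409 g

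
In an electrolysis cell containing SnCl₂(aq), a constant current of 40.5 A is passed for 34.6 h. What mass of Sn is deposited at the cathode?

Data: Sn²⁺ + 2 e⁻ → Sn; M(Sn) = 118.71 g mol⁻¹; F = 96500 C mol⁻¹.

Q = I·t = 40.50 A × 124560 s = 5045000 C.
n(e⁻) = Q/F = 5045000 / 96500 = 52.28 mol.
Sn²⁺ + 2 e⁻ → Sn, so n(Sn) = n(e⁻)/2 = 26.14 mol.
m = n·M = 26.14 × 118.71 = 3100 g.

3100 g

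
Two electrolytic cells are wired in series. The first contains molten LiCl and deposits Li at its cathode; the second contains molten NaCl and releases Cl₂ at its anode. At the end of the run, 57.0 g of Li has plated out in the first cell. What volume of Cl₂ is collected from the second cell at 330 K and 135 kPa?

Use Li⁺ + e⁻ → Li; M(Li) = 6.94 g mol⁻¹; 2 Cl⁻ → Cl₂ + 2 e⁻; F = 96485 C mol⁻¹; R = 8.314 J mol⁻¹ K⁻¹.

83.5 L

n(Li) = 57.0 / 6.94 = 8.213 mol, so n(e⁻) = 1 × 8.213 = 8.213 mol.
The cells are in series, so the same 8.213 mol of electrons passes through the second cell.
2 Cl⁻ → Cl₂ + 2 e⁻ — 2 mol e⁻ per mol Cl₂, so n(Cl₂) = 8.213/2 = 4.107 mol.
V = nRT/P = (4.107 × 8.314 × 330) / (135 × 10³) = 0.0835 m³ = 83.5 L.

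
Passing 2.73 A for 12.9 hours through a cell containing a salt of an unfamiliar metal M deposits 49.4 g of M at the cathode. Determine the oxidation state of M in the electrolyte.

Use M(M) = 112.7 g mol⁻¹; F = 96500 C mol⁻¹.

+3

Q = I·t = 2.730 A × 46440 s = 126800 C, so n(e⁻) = 126800/96500 = 1.314 mol.
n(M) deposited = 49.4 / 112.7 = 0.4383 mol.
Electrons per atom = n(e⁻)/n(M) = 1.314 / 0.4383 = 3.00 ≈ 3, so the ion is M³⁺.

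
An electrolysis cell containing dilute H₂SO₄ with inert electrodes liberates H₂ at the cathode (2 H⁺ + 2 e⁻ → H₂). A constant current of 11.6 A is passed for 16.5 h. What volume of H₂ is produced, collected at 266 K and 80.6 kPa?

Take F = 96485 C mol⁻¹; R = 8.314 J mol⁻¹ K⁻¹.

Q = I·t = 11.60 A × 59400 s = 689000 C.
n(e⁻) = Q/F = 689000 / 96485 = 7.141 mol.
2 electrons are transferred per H₂ molecule, so n(H₂) = 7.141 / 2 = 3.571 mol.
V = nRT/P = (3.571 × 8.314 × 266) / (80.6 × 10³ Pa) = 0.0980 m³ = 98.0 L.

98.0 L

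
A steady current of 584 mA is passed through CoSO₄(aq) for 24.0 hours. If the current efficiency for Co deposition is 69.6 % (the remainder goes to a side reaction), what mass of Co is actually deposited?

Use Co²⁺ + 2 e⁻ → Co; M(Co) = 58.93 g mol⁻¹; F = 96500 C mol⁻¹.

10.7 g

Q = I·t = 0.5840 × 86400 = 50460 C.
n(e⁻) = 50460/96500 = 0.5229 mol; theoretically n(Co) = 0.5229/2 = 0.2614 mol, m_theo = 15.41 g.
At 69.6 % efficiency, m_actual = 0.696 × 15.41 = 10.7 g.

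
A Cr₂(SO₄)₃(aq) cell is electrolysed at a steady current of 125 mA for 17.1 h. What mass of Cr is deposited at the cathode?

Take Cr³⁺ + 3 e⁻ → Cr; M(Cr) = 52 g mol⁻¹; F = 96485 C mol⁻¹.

Q = I·t = 0.1250 A × 61560 s = 7695 C.
n(e⁻) = Q/F = 7695 / 96485 = 0.07975 mol.
Cr³⁺ + 3 e⁻ → Cr, so n(Cr) = n(e⁻)/3 = 0.02658 mol.
m = n·M = 0.02658 × 52 = 1.38 g.

1.38 g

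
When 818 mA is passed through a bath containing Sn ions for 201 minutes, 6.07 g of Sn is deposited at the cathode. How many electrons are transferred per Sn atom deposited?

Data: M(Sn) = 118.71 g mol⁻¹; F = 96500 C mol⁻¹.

Q = I·t = 0.8180 A × 12060 s = 9865 C, so n(e⁻) = 9865/96500 = 0.1022 mol.
n(Sn) deposited = 6.07 / 118.71 = 0.05113 mol.
Electrons per atom = n(e⁻)/n(Sn) = 0.1022 / 0.05113 = 2.00 ≈ 2, so the ion is Sn²⁺.

2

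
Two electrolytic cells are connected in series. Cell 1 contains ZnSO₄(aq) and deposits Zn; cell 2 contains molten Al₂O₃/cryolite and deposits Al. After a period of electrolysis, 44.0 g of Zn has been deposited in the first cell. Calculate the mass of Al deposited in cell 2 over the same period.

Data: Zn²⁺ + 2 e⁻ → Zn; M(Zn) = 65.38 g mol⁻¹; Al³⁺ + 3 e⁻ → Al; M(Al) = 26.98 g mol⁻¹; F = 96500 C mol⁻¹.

n(Zn) = 44.0 / 65.38 = 0.6730 mol.
Since Zn²⁺ + 2 e⁻ → Zn, n(e⁻) passed = 2 × 0.6730 = 1.346 mol.
Cells in series carry the same charge, so the same 1.346 mol of electrons passes through cell 2.
Al³⁺ + 3 e⁻ → Al, so n(Al) = 1.346 / 3 = 0.4487 mol.
m(Al) = 0.4487 × 26.98 = 12.1 g.

12.1 g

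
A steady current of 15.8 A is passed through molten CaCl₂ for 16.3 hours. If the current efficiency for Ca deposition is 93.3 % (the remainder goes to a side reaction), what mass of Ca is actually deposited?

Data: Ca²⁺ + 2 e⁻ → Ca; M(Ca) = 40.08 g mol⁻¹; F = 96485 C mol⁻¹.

180 g

Q = I·t = 15.80 × 58680 = 927100 C.
n(e⁻) = 927100/96485 = 9.609 mol; theoretically n(Ca) = 9.609/2 = 4.805 mol, m_theo = 192.6 g.
At 93.3 % efficiency, m_actual = 0.933 × 192.6 = 180 g.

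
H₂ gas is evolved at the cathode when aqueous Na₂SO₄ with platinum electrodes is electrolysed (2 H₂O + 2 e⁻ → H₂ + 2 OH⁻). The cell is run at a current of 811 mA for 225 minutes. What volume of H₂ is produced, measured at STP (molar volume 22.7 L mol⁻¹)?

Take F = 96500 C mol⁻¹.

1.29 L

Q = I·t = 0.8110 A × 13500 s = 10950 C.
n(e⁻) = Q/F = 10950 / 96500 = 0.1135 mol.
2 electrons are transferred per H₂ molecule, so n(H₂) = 0.1135 / 2 = 0.05673 mol.
V = n × V_m = 0.05673 × 22.7 = 1.29 L.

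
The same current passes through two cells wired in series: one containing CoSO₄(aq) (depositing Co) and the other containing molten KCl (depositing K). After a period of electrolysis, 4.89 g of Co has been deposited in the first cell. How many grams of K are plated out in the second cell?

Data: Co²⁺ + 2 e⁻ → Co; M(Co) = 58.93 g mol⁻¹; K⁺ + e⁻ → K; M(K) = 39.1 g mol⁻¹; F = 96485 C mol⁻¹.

6.49 g

n(Co) = 4.89 / 58.93 = 0.08298 mol.
Since Co²⁺ + 2 e⁻ → Co, n(e⁻) passed = 2 × 0.08298 = 0.1660 mol.
Cells in series carry the same charge, so the same 0.1660 mol of electrons passes through cell 2.
K⁺ + e⁻ → K, so n(K) = 0.1660 / 1 = 0.1660 mol.
m(K) = 0.1660 × 39.1 = 6.49 g.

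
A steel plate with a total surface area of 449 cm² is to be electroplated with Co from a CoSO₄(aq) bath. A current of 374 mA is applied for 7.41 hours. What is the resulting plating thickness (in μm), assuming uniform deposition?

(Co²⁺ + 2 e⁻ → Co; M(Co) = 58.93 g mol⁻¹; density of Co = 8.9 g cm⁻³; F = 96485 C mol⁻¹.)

7.62 μm

Q = I·t = 0.3740 × 26676 = 9977 C; n(e⁻) = 0.1034 mol.
n(Co) = n(e⁻)/2 = 0.05170 mol, so m = 0.05170 × 58.93 = 3.047 g.
Volume = m/ρ = 3.047 / 8.9 = 0.3423 cm³.
Thickness = V/A = 0.3423 / 449 = 7.62 × 10⁻⁴ cm = 7.62 μm.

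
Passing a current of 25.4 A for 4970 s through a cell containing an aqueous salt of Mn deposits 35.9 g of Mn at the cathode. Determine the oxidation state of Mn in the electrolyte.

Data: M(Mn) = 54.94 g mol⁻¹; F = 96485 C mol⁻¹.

+2

Q = I·t = 25.40 A × 4970.0 s = 126200 C, so n(e⁻) = 126200/96485 = 1.308 mol.
n(Mn) deposited = 35.9 / 54.94 = 0.6534 mol.
Electrons per atom = n(e⁻)/n(Mn) = 1.308 / 0.6534 = 2.00 ≈ 2, so the ion is Mn²⁺.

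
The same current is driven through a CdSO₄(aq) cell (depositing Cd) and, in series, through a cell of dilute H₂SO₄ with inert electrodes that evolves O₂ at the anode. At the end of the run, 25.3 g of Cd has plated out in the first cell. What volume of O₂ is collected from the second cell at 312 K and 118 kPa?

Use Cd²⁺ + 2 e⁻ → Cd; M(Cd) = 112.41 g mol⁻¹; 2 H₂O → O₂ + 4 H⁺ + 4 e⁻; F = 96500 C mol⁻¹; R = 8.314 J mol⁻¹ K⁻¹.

n(Cd) = 25.3 / 112.41 = 0.2251 mol, so n(e⁻) = 2 × 0.2251 = 0.4501 mol.
The cells are in series, so the same 0.4501 mol of electrons passes through the second cell.
2 H₂O → O₂ + 4 H⁺ + 4 e⁻ — 4 mol e⁻ per mol O₂, so n(O₂) = 0.4501/4 = 0.1125 mol.
V = nRT/P = (0.1125 × 8.314 × 312) / (118 × 10³) = 0.00247 m³ = 2.47 L.

2.47 L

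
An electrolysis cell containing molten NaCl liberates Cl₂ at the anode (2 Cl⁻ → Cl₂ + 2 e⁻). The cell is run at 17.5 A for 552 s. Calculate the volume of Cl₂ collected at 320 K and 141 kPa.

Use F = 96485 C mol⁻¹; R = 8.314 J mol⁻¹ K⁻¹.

0.945 L

Q = I·t = 17.50 A × 552.00 s = 9660 C.
n(e⁻) = Q/F = 9660 / 96485 = 0.1001 mol.
2 electrons are transferred per Cl₂ molecule, so n(Cl₂) = 0.1001 / 2 = 0.05006 mol.
V = nRT/P = (0.05006 × 8.314 × 320) / (141 × 10³ Pa) = 9.45 × 10⁻⁴ m³ = 0.945 L.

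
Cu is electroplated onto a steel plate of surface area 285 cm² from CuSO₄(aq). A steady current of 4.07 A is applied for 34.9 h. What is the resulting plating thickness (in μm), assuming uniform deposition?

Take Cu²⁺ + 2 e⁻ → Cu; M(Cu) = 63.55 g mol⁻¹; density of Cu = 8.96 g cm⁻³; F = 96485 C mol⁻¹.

659 μm

Q = I·t = 4.070 × 125640 = 511400 C; n(e⁻) = 5.300 mol.
n(Cu) = n(e⁻)/2 = 2.650 mol, so m = 2.650 × 63.55 = 168.4 g.
Volume = m/ρ = 168.4 / 8.96 = 18.79 cm³.
Thickness = V/A = 18.79 / 285 = 0.0659 cm = 659 μm.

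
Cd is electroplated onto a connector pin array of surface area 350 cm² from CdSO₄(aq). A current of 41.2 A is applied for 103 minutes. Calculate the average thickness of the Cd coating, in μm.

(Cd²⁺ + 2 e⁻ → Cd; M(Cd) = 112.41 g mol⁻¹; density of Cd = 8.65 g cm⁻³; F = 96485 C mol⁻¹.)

490 μm

Q = I·t = 41.20 × 6180.0 = 254600 C; n(e⁻) = 2.639 mol.
n(Cd) = n(e⁻)/2 = 1.319 mol, so m = 1.319 × 112.41 = 148.3 g.
Volume = m/ρ = 148.3 / 8.65 = 17.15 cm³.
Thickness = V/A = 17.15 / 350 = 0.0490 cm = 490 μm.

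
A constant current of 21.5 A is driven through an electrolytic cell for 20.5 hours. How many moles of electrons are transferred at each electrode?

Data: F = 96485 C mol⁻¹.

Q = I·t = 21.50 A × 73800 s = 1587000 C.
n(e⁻) = Q/F = 1587000 / 96485 = 16.4 mol.

16.4 mol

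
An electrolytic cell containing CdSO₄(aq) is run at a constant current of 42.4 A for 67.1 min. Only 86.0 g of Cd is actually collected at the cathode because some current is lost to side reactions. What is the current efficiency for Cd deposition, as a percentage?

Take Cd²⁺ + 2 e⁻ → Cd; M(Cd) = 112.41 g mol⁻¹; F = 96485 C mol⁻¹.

86.5 %

Q = I·t = 42.40 × 4026.0 = 170700 C; n(e⁻) = 170700/96485 = 1.769 mol.
Theoretical n(Cd) = n(e⁻)/2 = 0.8846 mol, i.e. m_theo = 0.8846 × 112.41 = 99.44 g.
Efficiency = m_actual / m_theo = 86.0 / 99.44 = 86.5 %.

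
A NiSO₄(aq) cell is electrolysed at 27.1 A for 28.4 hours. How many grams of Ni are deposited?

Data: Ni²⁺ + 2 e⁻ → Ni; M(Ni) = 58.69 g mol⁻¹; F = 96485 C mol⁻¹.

Q = I·t = 27.10 A × 102240 s = 2771000 C.
n(e⁻) = Q/F = 2771000 / 96485 = 28.72 mol.
Ni²⁺ + 2 e⁻ → Ni, so n(Ni) = n(e⁻)/2 = 14.36 mol.
m = n·M = 14.36 × 58.69 = 843 g.

843 g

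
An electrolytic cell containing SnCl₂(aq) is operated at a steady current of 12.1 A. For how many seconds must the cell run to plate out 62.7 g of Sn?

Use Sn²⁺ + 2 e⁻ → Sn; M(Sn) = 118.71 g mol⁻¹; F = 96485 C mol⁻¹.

n(Sn) = m/M = 62.7 / 118.71 = 0.5282 mol.
Each Sn atom requires 2 electrons, so n(e⁻) = 2 × 0.5282 = 1.056 mol.
Q = n(e⁻)·F = 1.056 × 96485 = 101900 C.
t = Q/I = 101900 / 12.10 A = 8423 s.

8420 s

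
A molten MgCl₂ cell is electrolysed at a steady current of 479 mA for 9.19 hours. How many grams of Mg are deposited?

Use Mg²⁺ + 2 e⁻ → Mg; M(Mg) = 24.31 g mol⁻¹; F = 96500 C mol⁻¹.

Q = I·t = 0.4790 A × 33084 s = 15850 C.
n(e⁻) = Q/F = 15850 / 96500 = 0.1642 mol.
Mg²⁺ + 2 e⁻ → Mg, so n(Mg) = n(e⁻)/2 = 0.08211 mol.
m = n·M = 0.08211 × 24.31 = 2.00 g.

2.00 g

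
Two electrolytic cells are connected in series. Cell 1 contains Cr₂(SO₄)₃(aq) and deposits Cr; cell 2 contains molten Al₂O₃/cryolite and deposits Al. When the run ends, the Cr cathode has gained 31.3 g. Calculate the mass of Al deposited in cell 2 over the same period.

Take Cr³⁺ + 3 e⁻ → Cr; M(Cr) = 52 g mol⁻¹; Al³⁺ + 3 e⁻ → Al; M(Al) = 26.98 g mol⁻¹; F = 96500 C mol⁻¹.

n(Cr) = 31.3 / 52 = 0.6019 mol.
Since Cr³⁺ + 3 e⁻ → Cr, n(e⁻) passed = 3 × 0.6019 = 1.806 mol.
Cells in series carry the same charge, so the same 1.806 mol of electrons passes through cell 2.
Al³⁺ + 3 e⁻ → Al, so n(Al) = 1.806 / 3 = 0.6019 mol.
m(Al) = 0.6019 × 26.98 = 16.2 g.

16.2 g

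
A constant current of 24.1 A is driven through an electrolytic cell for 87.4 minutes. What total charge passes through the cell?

1.26 × 10⁵ C

Q = I·t = 24.10 A × 5244.0 s = 1.26 × 10⁵ C.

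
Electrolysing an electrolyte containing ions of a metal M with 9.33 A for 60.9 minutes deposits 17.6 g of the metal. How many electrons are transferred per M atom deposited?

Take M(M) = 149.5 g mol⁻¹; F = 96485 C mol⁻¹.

3

Q = I·t = 9.330 A × 3654.0 s = 34090 C, so n(e⁻) = 34090/96485 = 0.3533 mol.
n(M) deposited = 17.6 / 149.5 = 0.1177 mol.
Electrons per atom = n(e⁻)/n(M) = 0.3533 / 0.1177 = 3.00 ≈ 3, so the ion is M³⁺.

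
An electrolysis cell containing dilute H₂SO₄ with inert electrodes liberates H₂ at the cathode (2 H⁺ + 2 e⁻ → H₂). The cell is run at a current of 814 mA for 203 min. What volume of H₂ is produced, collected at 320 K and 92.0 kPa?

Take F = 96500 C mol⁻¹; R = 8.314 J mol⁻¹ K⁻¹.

1.49 L

Q = I·t = 0.8140 A × 12180 s = 9915 C.
n(e⁻) = Q/F = 9915 / 96500 = 0.1027 mol.
2 electrons are transferred per H₂ molecule, so n(H₂) = 0.1027 / 2 = 0.05137 mol.
V = nRT/P = (0.05137 × 8.314 × 320) / (92.0 × 10³ Pa) = 0.00149 m³ = 1.49 L.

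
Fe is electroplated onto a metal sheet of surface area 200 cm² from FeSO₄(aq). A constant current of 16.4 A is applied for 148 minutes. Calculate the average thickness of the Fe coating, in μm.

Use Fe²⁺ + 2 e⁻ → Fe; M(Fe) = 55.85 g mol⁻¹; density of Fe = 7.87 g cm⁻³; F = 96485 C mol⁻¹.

Q = I·t = 16.40 × 8880.0 = 145600 C; n(e⁻) = 1.509 mol.
n(Fe) = n(e⁻)/2 = 0.7547 mol, so m = 0.7547 × 55.85 = 42.15 g.
Volume = m/ρ = 42.15 / 7.87 = 5.356 cm³.
Thickness = V/A = 5.356 / 200 = 0.0268 cm = 268 μm.

268 μm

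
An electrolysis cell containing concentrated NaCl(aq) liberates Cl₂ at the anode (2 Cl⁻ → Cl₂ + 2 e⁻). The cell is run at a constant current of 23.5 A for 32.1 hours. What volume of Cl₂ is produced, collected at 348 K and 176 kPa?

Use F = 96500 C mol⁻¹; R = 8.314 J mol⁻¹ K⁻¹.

Q = I·t = 23.50 A × 115560 s = 2716000 C.
n(e⁻) = Q/F = 2716000 / 96500 = 28.14 mol.
2 electrons are transferred per Cl₂ molecule, so n(Cl₂) = 28.14 / 2 = 14.07 mol.
V = nRT/P = (14.07 × 8.314 × 348) / (176 × 10³ Pa) = 0.231 m³ = 231 L.

231 L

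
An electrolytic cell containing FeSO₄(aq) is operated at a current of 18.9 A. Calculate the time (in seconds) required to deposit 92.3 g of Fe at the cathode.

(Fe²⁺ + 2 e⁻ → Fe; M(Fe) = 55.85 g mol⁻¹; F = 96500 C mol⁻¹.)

16900 s

n(Fe) = m/M = 92.3 / 55.85 = 1.653 mol.
Each Fe atom requires 2 electrons, so n(e⁻) = 2 × 1.653 = 3.305 mol.
Q = n(e⁻)·F = 3.305 × 96500 = 319000 C.
t = Q/I = 319000 / 18.90 A = 16880 s.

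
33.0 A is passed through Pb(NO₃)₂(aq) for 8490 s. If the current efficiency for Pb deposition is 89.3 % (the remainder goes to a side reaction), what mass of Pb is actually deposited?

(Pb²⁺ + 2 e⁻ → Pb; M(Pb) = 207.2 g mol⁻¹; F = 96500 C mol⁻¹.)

269 g

Q = I·t = 33.00 × 8490.0 = 280200 C.
n(e⁻) = 280200/96500 = 2.903 mol; theoretically n(Pb) = 2.903/2 = 1.452 mol, m_theo = 300.8 g.
At 89.3 % efficiency, m_actual = 0.893 × 300.8 = 269 g.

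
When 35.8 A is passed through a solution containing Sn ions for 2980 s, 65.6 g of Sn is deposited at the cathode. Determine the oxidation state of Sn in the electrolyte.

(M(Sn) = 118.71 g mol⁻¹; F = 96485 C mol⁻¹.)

Q = I·t = 35.80 A × 2980.0 s = 106700 C, so n(e⁻) = 106700/96485 = 1.106 mol.
n(Sn) deposited = 65.6 / 118.71 = 0.5526 mol.
Electrons per atom = n(e⁻)/n(Sn) = 1.106 / 0.5526 = 2.00 ≈ 2, so the ion is Sn²⁺.

+2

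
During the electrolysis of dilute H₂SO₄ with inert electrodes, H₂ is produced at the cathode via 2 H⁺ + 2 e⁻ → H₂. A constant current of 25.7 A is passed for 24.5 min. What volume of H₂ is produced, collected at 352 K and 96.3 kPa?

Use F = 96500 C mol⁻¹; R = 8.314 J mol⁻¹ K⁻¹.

Q = I·t = 25.70 A × 1470.0 s = 37780 C.
n(e⁻) = Q/F = 37780 / 96500 = 0.3915 mol.
2 electrons are transferred per H₂ molecule, so n(H₂) = 0.3915 / 2 = 0.1957 mol.
V = nRT/P = (0.1957 × 8.314 × 352) / (96.3 × 10³ Pa) = 0.00595 m³ = 5.95 L.

5.95 L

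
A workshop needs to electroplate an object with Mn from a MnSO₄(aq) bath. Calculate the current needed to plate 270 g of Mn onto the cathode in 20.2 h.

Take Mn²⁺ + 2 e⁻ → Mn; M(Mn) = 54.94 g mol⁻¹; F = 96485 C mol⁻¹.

13.0 A

n(Mn) = 270 / 54.94 = 4.914 mol.
n(e⁻) = 2 × 4.914 = 9.829 mol.
Q = n(e⁻)·F = 9.829 × 96485 = 948300 C.
I = Q/t = 948300 / 72720 s = 13.0 A.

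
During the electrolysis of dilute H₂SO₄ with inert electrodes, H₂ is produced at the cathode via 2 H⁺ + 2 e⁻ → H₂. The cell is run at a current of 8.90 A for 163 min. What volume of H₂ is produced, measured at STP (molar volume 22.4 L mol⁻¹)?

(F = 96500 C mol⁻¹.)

10.1 L

Q = I·t = 8.900 A × 9780.0 s = 87040 C.
n(e⁻) = Q/F = 87040 / 96500 = 0.9020 mol.
2 electrons are transferred per H₂ molecule, so n(H₂) = 0.9020 / 2 = 0.4510 mol.
V = n × V_m = 0.4510 × 22.4 = 10.1 L.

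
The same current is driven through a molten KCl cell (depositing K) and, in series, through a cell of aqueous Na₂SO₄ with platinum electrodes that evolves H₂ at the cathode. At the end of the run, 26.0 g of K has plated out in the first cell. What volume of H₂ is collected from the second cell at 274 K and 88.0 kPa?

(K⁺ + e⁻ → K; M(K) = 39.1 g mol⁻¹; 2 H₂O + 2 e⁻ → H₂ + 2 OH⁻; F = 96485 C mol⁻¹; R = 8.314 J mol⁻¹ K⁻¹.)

n(K) = 26.0 / 39.1 = 0.6650 mol, so n(e⁻) = 1 × 0.6650 = 0.6650 mol.
The cells are in series, so the same 0.6650 mol of electrons passes through the second cell.
2 H₂O + 2 e⁻ → H₂ + 2 OH⁻ — 2 mol e⁻ per mol H₂, so n(H₂) = 0.6650/2 = 0.3325 mol.
V = nRT/P = (0.3325 × 8.314 × 274) / (88.0 × 10³) = 0.00861 m³ = 8.61 L.

8.61 L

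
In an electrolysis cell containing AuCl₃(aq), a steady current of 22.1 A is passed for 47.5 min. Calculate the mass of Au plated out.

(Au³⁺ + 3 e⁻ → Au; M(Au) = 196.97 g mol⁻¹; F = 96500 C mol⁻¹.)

42.9 g

Q = I·t = 22.10 A × 2850.0 s = 62990 C.
n(e⁻) = Q/F = 62990 / 96500 = 0.6527 mol.
Au³⁺ + 3 e⁻ → Au, so n(Au) = n(e⁻)/3 = 0.2176 mol.
m = n·M = 0.2176 × 196.97 = 42.9 g.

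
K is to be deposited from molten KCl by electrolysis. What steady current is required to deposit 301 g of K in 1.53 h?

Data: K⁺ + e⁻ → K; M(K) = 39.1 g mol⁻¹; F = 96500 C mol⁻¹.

135 A

n(K) = 301 / 39.1 = 7.698 mol.
n(e⁻) = 1 × 7.698 = 7.698 mol.
Q = n(e⁻)·F = 7.698 × 96500 = 742900 C.
I = Q/t = 742900 / 5508.0 s = 135 A.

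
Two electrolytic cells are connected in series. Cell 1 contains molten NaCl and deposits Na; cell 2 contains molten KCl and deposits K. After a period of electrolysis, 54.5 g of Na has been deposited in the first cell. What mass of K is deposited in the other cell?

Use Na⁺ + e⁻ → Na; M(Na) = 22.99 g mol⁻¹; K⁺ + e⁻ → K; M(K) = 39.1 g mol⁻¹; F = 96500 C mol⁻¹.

92.7 g

n(Na) = 54.5 / 22.99 = 2.371 mol.
Since Na⁺ + e⁻ → Na, n(e⁻) passed = 1 × 2.371 = 2.371 mol.
Cells in series carry the same charge, so the same 2.371 mol of electrons passes through cell 2.
K⁺ + e⁻ → K, so n(K) = 2.371 / 1 = 2.371 mol.
m(K) = 2.371 × 39.1 = 92.7 g.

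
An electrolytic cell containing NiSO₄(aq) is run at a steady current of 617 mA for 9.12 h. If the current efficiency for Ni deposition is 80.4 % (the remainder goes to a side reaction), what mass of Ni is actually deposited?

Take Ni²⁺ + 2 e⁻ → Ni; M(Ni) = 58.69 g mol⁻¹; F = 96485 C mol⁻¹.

4.95 g

Q = I·t = 0.6170 × 32832 = 20260 C.
n(e⁻) = 20260/96485 = 0.2100 mol; theoretically n(Ni) = 0.2100/2 = 0.1050 mol, m_theo = 6.161 g.
At 80.4 % efficiency, m_actual = 0.804 × 6.161 = 4.95 g.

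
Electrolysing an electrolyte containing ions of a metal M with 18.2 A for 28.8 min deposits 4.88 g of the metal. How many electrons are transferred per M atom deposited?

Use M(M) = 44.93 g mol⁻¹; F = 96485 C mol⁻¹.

3

Q = I·t = 18.20 A × 1728.0 s = 31450 C, so n(e⁻) = 31450/96485 = 0.3260 mol.
n(M) deposited = 4.88 / 44.93 = 0.1086 mol.
Electrons per atom = n(e⁻)/n(M) = 0.3260 / 0.1086 = 3.00 ≈ 3, so the ion is M³⁺.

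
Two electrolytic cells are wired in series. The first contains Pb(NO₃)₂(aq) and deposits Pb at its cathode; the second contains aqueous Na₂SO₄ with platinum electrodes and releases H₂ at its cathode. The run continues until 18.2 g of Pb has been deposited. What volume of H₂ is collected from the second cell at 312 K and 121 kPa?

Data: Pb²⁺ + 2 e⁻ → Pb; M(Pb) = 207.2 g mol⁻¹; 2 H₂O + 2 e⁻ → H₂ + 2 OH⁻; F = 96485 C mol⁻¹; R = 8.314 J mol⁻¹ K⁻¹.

n(Pb) = 18.2 / 207.2 = 0.08784 mol, so n(e⁻) = 2 × 0.08784 = 0.1757 mol.
The cells are in series, so the same 0.1757 mol of electrons passes through the second cell.
2 H₂O + 2 e⁻ → H₂ + 2 OH⁻ — 2 mol e⁻ per mol H₂, so n(H₂) = 0.1757/2 = 0.08784 mol.
V = nRT/P = (0.08784 × 8.314 × 312) / (121 × 10³) = 0.00188 m³ = 1.88 L.

1.88 L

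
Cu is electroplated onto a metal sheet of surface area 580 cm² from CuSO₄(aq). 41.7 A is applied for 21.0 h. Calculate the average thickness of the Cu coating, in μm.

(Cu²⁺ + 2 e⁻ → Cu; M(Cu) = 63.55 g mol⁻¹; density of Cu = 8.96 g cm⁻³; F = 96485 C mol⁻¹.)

Q = I·t = 41.70 × 75600 = 3153000 C; n(e⁻) = 32.67 mol.
n(Cu) = n(e⁻)/2 = 16.34 mol, so m = 16.34 × 63.55 = 1038 g.
Volume = m/ρ = 1038 / 8.96 = 115.9 cm³.
Thickness = V/A = 115.9 / 580 = 0.200 cm = 2000 μm.

2000 μm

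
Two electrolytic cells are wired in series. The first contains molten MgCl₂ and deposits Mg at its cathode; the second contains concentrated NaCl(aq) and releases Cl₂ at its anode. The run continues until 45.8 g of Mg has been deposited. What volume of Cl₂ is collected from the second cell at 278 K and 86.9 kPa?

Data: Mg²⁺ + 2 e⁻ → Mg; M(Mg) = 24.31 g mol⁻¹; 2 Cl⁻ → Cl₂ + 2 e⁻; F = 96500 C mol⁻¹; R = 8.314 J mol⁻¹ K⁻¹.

n(Mg) = 45.8 / 24.31 = 1.884 mol, so n(e⁻) = 2 × 1.884 = 3.768 mol.
The cells are in series, so the same 3.768 mol of electrons passes through the second cell.
2 Cl⁻ → Cl₂ + 2 e⁻ — 2 mol e⁻ per mol Cl₂, so n(Cl₂) = 3.768/2 = 1.884 mol.
V = nRT/P = (1.884 × 8.314 × 278) / (86.9 × 10³) = 0.0501 m³ = 50.1 L.

50.1 L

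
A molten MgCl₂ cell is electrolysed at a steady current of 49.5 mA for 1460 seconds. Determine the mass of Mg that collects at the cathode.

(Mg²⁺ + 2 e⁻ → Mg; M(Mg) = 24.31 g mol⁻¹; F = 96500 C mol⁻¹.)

0.00910 g

Q = I·t = 0.04950 A × 1460.0 s = 72.27 C.
n(e⁻) = Q/F = 72.27 / 96500 = 0.0007489 mol.
Mg²⁺ + 2 e⁻ → Mg, so n(Mg) = n(e⁻)/2 = 0.0003745 mol.
m = n·M = 0.0003745 × 24.31 = 0.00910 g.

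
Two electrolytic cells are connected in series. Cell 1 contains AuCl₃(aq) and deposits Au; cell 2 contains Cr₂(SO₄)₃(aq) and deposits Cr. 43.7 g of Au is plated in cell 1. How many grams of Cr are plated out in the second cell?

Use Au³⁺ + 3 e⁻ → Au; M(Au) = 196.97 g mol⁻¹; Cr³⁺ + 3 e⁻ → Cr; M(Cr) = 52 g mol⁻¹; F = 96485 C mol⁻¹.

n(Au) = 43.7 / 196.97 = 0.2219 mol.
Since Au³⁺ + 3 e⁻ → Au, n(e⁻) passed = 3 × 0.2219 = 0.6656 mol.
Cells in series carry the same charge, so the same 0.6656 mol of electrons passes through cell 2.
Cr³⁺ + 3 e⁻ → Cr, so n(Cr) = 0.6656 / 3 = 0.2219 mol.
m(Cr) = 0.2219 × 52 = 11.5 g.

11.5 g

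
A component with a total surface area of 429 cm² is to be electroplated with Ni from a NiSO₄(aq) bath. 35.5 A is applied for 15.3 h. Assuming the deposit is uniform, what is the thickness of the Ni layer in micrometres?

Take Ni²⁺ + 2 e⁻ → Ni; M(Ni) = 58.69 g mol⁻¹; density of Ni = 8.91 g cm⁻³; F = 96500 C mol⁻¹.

Q = I·t = 35.50 × 55080 = 1955000 C; n(e⁻) = 20.26 mol.
n(Ni) = n(e⁻)/2 = 10.13 mol, so m = 10.13 × 58.69 = 594.6 g.
Volume = m/ρ = 594.6 / 8.91 = 66.73 cm³.
Thickness = V/A = 66.73 / 429 = 0.156 cm = 1560 μm.

1560 μm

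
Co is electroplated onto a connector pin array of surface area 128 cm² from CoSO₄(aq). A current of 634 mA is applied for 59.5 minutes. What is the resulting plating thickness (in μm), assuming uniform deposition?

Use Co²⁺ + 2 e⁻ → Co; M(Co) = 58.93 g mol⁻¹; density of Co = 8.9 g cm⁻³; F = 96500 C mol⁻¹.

6.07 μm

Q = I·t = 0.6340 × 3570.0 = 2263 C; n(e⁻) = 0.02345 mol.
n(Co) = n(e⁻)/2 = 0.01173 mol, so m = 0.01173 × 58.93 = 0.6911 g.
Volume = m/ρ = 0.6911 / 8.9 = 0.07765 cm³.
Thickness = V/A = 0.07765 / 128 = 6.07 × 10⁻⁴ cm = 6.07 μm.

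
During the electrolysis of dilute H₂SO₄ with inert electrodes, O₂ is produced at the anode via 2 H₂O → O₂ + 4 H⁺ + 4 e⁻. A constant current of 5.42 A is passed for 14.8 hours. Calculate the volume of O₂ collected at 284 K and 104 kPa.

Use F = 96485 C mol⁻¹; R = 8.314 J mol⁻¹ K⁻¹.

17.0 L

Q = I·t = 5.420 A × 53280 s = 288800 C.
n(e⁻) = Q/F = 288800 / 96485 = 2.993 mol.
4 electrons are transferred per O₂ molecule, so n(O₂) = 2.993 / 4 = 0.7482 mol.
V = nRT/P = (0.7482 × 8.314 × 284) / (104 × 10³ Pa) = 0.0170 m³ = 17.0 L.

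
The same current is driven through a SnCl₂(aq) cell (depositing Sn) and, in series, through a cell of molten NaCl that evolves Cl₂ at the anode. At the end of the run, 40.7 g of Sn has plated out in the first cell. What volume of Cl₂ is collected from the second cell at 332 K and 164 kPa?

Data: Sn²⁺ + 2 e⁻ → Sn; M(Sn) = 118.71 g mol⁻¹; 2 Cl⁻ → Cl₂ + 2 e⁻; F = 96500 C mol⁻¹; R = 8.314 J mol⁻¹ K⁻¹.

5.77 L

n(Sn) = 40.7 / 118.71 = 0.3429 mol, so n(e⁻) = 2 × 0.3429 = 0.6857 mol.
The cells are in series, so the same 0.6857 mol of electrons passes through the second cell.
2 Cl⁻ → Cl₂ + 2 e⁻ — 2 mol e⁻ per mol Cl₂, so n(Cl₂) = 0.6857/2 = 0.3429 mol.
V = nRT/P = (0.3429 × 8.314 × 332) / (164 × 10³) = 0.00577 m³ = 5.77 L.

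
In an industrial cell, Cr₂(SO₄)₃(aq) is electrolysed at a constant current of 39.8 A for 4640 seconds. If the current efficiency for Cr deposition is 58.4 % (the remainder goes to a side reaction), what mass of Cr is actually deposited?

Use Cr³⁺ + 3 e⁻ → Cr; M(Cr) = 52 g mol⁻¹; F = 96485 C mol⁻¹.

19.4 g

Q = I·t = 39.80 × 4640.0 = 184700 C.
n(e⁻) = 184700/96485 = 1.914 mol; theoretically n(Cr) = 1.914/3 = 0.6380 mol, m_theo = 33.18 g.
At 58.4 % efficiency, m_actual = 0.584 × 33.18 = 19.4 g.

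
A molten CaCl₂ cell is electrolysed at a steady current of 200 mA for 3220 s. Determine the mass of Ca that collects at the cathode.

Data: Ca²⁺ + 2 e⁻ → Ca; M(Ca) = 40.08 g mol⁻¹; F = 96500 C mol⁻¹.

0.134 g

Q = I·t = 0.2000 A × 3220.0 s = 644.0 C.
n(e⁻) = Q/F = 644.0 / 96500 = 0.006674 mol.
Ca²⁺ + 2 e⁻ → Ca, so n(Ca) = n(e⁻)/2 = 0.003337 mol.
m = n·M = 0.003337 × 40.08 = 0.134 g.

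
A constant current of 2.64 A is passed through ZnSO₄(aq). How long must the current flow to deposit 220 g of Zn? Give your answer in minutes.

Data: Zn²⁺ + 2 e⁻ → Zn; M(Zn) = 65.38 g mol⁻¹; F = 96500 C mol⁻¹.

n(Zn) = m/M = 220 / 65.38 = 3.365 mol.
Each Zn atom requires 2 electrons, so n(e⁻) = 2 × 3.365 = 6.730 mol.
Q = n(e⁻)·F = 6.730 × 96500 = 649400 C.
t = Q/I = 649400 / 2.640 A = 246000 s = 4100 min.

4100 min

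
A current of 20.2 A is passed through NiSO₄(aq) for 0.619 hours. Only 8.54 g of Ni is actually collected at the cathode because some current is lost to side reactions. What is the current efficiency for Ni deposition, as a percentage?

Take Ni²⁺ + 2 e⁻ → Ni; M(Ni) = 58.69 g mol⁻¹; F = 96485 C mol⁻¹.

62.4 %

Q = I·t = 20.20 × 2228.4 = 45010 C; n(e⁻) = 45010/96485 = 0.4665 mol.
Theoretical n(Ni) = n(e⁻)/2 = 0.2333 mol, i.e. m_theo = 0.2333 × 58.69 = 13.69 g.
Efficiency = m_actual / m_theo = 8.54 / 13.69 = 62.4 %.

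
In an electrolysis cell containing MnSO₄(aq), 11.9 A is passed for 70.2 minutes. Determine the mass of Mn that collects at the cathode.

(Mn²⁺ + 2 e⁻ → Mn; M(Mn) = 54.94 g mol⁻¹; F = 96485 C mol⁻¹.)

14.3 g

Q = I·t = 11.90 A × 4212.0 s = 50120 C.
n(e⁻) = Q/F = 50120 / 96485 = 0.5195 mol.
Mn²⁺ + 2 e⁻ → Mn, so n(Mn) = n(e⁻)/2 = 0.2597 mol.
m = n·M = 0.2597 × 54.94 = 14.3 g.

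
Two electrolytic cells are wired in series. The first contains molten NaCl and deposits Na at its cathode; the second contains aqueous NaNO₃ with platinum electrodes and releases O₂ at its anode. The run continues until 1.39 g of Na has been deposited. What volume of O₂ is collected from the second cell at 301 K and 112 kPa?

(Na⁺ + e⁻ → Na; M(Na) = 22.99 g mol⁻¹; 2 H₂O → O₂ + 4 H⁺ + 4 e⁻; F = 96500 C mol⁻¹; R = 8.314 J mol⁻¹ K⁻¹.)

0.338 L

n(Na) = 1.39 / 22.99 = 0.06046 mol, so n(e⁻) = 1 × 0.06046 = 0.06046 mol.
The cells are in series, so the same 0.06046 mol of electrons passes through the second cell.
2 H₂O → O₂ + 4 H⁺ + 4 e⁻ — 4 mol e⁻ per mol O₂, so n(O₂) = 0.06046/4 = 0.01512 mol.
V = nRT/P = (0.01512 × 8.314 × 301) / (112 × 10³) = 3.38 × 10⁻⁴ m³ = 0.338 L.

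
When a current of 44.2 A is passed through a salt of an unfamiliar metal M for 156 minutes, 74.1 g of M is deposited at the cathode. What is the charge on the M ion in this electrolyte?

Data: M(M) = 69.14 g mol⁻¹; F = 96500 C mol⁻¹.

Q = I·t = 44.20 A × 9360.0 s = 413700 C, so n(e⁻) = 413700/96500 = 4.287 mol.
n(M) deposited = 74.1 / 69.14 = 1.072 mol.
Electrons per atom = n(e⁻)/n(M) = 4.287 / 1.072 = 4.00 ≈ 4, so the ion is M⁴⁺.

+4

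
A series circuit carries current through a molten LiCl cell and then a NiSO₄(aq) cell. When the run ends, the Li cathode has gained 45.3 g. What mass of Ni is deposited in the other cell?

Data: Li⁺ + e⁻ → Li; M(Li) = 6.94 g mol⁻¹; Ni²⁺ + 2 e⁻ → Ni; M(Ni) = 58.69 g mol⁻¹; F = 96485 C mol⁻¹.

192 g

n(Li) = 45.3 / 6.94 = 6.527 mol.
Since Li⁺ + e⁻ → Li, n(e⁻) passed = 1 × 6.527 = 6.527 mol.
Cells in series carry the same charge, so the same 6.527 mol of electrons passes through cell 2.
Ni²⁺ + 2 e⁻ → Ni, so n(Ni) = 6.527 / 2 = 3.264 mol.
m(Ni) = 3.264 × 58.69 = 192 g.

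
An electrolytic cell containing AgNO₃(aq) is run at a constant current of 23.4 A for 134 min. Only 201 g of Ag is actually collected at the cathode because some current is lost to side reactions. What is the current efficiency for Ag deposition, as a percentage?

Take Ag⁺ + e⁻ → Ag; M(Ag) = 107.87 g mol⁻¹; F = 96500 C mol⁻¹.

Q = I·t = 23.40 × 8040.0 = 188100 C; n(e⁻) = 188100/96500 = 1.950 mol.
Theoretical n(Ag) = n(e⁻)/1 = 1.950 mol, i.e. m_theo = 1.950 × 107.87 = 210.3 g.
Efficiency = m_actual / m_theo = 201 / 210.3 = 95.6 %.

95.6 %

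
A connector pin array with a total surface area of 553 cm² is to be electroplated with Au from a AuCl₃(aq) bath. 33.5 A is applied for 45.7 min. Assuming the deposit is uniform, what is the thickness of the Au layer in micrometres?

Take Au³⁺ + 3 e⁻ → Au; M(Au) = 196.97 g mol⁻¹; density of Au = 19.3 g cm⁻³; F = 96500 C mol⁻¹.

58.6 μm

Q = I·t = 33.50 × 2742.0 = 91860 C; n(e⁻) = 0.9519 mol.
n(Au) = n(e⁻)/3 = 0.3173 mol, so m = 0.3173 × 196.97 = 62.50 g.
Volume = m/ρ = 62.50 / 19.3 = 3.238 cm³.
Thickness = V/A = 3.238 / 553 = 0.00586 cm = 58.6 μm.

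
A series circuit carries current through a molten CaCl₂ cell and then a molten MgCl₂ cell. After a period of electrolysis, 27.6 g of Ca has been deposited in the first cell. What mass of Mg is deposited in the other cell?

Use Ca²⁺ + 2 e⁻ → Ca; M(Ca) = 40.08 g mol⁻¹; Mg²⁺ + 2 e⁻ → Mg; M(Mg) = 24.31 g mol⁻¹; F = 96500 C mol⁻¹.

n(Ca) = 27.6 / 40.08 = 0.6886 mol.
Since Ca²⁺ + 2 e⁻ → Ca, n(e⁻) passed = 2 × 0.6886 = 1.377 mol.
Cells in series carry the same charge, so the same 1.377 mol of electrons passes through cell 2.
Mg²⁺ + 2 e⁻ → Mg, so n(Mg) = 1.377 / 2 = 0.6886 mol.
m(Mg) = 0.6886 × 24.31 = 16.7 g.

16.7 g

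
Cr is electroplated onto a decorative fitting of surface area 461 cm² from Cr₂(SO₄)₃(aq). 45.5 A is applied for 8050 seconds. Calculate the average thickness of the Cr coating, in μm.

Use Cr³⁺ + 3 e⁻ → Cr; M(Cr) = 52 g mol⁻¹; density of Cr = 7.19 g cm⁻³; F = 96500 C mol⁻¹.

198 μm

Q = I·t = 45.50 × 8050.0 = 366300 C; n(e⁻) = 3.796 mol.
n(Cr) = n(e⁻)/3 = 1.265 mol, so m = 1.265 × 52 = 65.79 g.
Volume = m/ρ = 65.79 / 7.19 = 9.150 cm³.
Thickness = V/A = 9.150 / 461 = 0.0198 cm = 198 μm.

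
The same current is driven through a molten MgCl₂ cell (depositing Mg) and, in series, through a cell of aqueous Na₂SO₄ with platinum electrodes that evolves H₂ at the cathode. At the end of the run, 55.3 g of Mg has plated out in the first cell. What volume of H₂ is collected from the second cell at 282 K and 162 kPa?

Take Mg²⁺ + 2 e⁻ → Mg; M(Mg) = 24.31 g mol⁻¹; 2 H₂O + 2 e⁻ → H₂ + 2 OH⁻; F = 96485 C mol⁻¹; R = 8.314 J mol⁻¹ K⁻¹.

n(Mg) = 55.3 / 24.31 = 2.275 mol, so n(e⁻) = 2 × 2.275 = 4.550 mol.
The cells are in series, so the same 4.550 mol of electrons passes through the second cell.
2 H₂O + 2 e⁻ → H₂ + 2 OH⁻ — 2 mol e⁻ per mol H₂, so n(H₂) = 4.550/2 = 2.275 mol.
V = nRT/P = (2.275 × 8.314 × 282) / (162 × 10³) = 0.0329 m³ = 32.9 L.

32.9 L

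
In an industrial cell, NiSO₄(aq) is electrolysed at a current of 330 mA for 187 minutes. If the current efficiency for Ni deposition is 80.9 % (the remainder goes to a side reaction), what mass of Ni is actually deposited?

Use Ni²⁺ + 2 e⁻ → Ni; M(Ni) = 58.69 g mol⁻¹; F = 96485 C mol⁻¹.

0.911 g

Q = I·t = 0.3300 × 11220 = 3703 C.
n(e⁻) = 3703/96485 = 0.03837 mol; theoretically n(Ni) = 0.03837/2 = 0.01919 mol, m_theo = 1.126 g.
At 80.9 % efficiency, m_actual = 0.809 × 1.126 = 0.911 g.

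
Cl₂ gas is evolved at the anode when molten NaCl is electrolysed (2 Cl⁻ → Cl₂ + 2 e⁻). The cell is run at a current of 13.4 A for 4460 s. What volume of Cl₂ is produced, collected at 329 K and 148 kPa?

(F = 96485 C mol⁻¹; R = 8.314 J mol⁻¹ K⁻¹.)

Q = I·t = 13.40 A × 4460.0 s = 59760 C.
n(e⁻) = Q/F = 59760 / 96485 = 0.6194 mol.
2 electrons are transferred per Cl₂ molecule, so n(Cl₂) = 0.6194 / 2 = 0.3097 mol.
V = nRT/P = (0.3097 × 8.314 × 329) / (148 × 10³ Pa) = 0.00572 m³ = 5.72 L.

5.72 L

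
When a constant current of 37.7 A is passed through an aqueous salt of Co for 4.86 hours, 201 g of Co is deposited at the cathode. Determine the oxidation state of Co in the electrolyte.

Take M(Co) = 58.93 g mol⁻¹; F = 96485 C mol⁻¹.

+2

Q = I·t = 37.70 A × 17496 s = 659600 C, so n(e⁻) = 659600/96485 = 6.836 mol.
n(Co) deposited = 201 / 58.93 = 3.411 mol.
Electrons per atom = n(e⁻)/n(Co) = 6.836 / 3.411 = 2.00 ≈ 2, so the ion is Co²⁺.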